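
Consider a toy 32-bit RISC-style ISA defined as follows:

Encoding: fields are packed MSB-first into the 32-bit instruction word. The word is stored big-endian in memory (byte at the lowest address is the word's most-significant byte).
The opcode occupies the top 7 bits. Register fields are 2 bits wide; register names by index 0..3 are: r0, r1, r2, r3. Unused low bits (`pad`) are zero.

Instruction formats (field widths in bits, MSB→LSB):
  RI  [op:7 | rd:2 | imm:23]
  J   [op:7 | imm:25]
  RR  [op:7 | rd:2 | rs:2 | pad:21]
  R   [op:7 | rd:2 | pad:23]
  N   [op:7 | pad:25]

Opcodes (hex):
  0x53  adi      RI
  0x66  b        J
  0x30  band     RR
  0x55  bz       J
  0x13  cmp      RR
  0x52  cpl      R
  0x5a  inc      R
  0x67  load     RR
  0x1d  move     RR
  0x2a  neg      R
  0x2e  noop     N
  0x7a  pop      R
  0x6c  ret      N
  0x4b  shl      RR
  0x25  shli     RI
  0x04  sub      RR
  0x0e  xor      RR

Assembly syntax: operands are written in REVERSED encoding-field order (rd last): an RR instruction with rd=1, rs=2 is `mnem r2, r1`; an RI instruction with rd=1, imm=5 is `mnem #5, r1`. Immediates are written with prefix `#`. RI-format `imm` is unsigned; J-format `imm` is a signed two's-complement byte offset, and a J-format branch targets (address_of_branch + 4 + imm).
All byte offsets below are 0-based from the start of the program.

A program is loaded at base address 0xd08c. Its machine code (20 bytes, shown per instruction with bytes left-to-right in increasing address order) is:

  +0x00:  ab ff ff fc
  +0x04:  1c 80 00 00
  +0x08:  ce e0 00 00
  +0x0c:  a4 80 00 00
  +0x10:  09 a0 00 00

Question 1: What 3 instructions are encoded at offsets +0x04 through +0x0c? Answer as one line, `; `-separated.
@+04  big-endian(1c 80 00 00) = 0x1c800000
  op=0x1c800000>>25=0xe ⇒ xor (RR)
  rd: (w>>23)&0x3=0x1 → r1
  rs: (w>>21)&0x3=0x0 → r0
@+08  big-endian(ce e0 00 00) = 0xcee00000
  op=0xcee00000>>25=0x67 ⇒ load (RR)
  rd: (w>>23)&0x3=0x1 → r1
  rs: (w>>21)&0x3=0x3 → r3
@+0c  big-endian(a4 80 00 00) = 0xa4800000
  op=0xa4800000>>25=0x52 ⇒ cpl (R)
  rd: (w>>23)&0x3=0x1 → r1

xor r0, r1; load r3, r1; cpl r1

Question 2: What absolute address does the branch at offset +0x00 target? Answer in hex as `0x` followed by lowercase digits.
0xd08c

+0x00: ab ff ff fc ⇒ word 0xabfffffc (big)
  op=0xabfffffc>>25=0x55 ⇒ bz (J)
  [24:0] imm=33554428 (s25→-4) = #-4
  target = base 0xd08c + off 0x00 + 4 + imm -4 = 0xd08c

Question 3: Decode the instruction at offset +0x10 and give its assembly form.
[10] 09 a0 00 00 → 0x09a00000
  opcode bits[31:25]=0x4: sub/RR
  rd: (w>>23)&0x3=0x3 → r3
  rs: (w>>21)&0x3=0x1 → r1

sub r1, r3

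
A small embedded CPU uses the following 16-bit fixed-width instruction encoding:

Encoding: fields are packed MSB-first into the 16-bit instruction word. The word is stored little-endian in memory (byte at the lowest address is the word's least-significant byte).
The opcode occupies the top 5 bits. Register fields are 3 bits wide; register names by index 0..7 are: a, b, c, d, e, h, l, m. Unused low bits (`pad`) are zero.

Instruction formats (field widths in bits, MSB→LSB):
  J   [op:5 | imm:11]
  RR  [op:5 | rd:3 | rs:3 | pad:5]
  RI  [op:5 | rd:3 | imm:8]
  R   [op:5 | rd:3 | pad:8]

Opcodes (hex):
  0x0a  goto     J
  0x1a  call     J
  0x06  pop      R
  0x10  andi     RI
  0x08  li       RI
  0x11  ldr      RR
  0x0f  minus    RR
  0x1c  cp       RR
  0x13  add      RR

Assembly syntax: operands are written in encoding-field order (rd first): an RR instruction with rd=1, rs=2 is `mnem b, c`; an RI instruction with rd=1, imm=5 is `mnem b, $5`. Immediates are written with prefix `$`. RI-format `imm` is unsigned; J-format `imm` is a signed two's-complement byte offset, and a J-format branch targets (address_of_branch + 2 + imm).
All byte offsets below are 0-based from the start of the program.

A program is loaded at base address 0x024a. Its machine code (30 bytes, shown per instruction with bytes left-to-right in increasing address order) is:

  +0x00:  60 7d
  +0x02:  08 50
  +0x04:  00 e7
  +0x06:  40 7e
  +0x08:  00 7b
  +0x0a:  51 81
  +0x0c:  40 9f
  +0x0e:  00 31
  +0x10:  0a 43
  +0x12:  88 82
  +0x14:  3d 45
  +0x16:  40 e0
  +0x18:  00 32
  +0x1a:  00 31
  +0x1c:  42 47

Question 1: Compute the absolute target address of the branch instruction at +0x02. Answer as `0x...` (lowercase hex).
0x0256

off 0x02: read 08 50 as little → 0x5008
  opcode bits[15:11]=0xa: goto/J
  imm: (w>>0)&0x7ff=0x8 → $8
  target = base 0x024a + off 0x02 + 2 + imm 8 = 0x0256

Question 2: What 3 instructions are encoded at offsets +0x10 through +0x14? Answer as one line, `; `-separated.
@+10  little-endian(0a 43) = 0x430a
  op=0x430a>>11=0x8 ⇒ li (RI)
  rd@[10:8]=0x3 ⇒ d
  imm@[7:0]=0xa ⇒ $10
@+12  little-endian(88 82) = 0x8288
  op=0x8288>>11=0x10 ⇒ andi (RI)
  rd@[10:8]=0x2 ⇒ c
  imm@[7:0]=0x88 ⇒ $136
@+14  little-endian(3d 45) = 0x453d
  op=0x453d>>11=0x8 ⇒ li (RI)
  rd@[10:8]=0x5 ⇒ h
  imm@[7:0]=0x3d ⇒ $61

li d, $10; andi c, $136; li h, $61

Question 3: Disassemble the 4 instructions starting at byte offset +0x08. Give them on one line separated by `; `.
minus d, a; andi b, $81; add m, c; pop b

@+08  little-endian(00 7b) = 0x7b00
  op=0x7b00>>11=0xf ⇒ minus (RR)
  rd@[10:8]=0x3 ⇒ d
  rs@[7:5]=0x0 ⇒ a
@+0a  little-endian(51 81) = 0x8151
  op=0x8151>>11=0x10 ⇒ andi (RI)
  rd@[10:8]=0x1 ⇒ b
  imm@[7:0]=0x51 ⇒ $81
@+0c  little-endian(40 9f) = 0x9f40
  op=0x9f40>>11=0x13 ⇒ add (RR)
  rd@[10:8]=0x7 ⇒ m
  rs@[7:5]=0x2 ⇒ c
@+0e  little-endian(00 31) = 0x3100
  op=0x3100>>11=0x6 ⇒ pop (R)
  rd@[10:8]=0x1 ⇒ b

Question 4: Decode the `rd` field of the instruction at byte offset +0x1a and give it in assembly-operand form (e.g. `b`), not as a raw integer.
b

[1a] 00 31 → 0x3100
  op=0x3100>>11=0x6 ⇒ pop (R)
  rd@[10:8]=0x1 ⇒ b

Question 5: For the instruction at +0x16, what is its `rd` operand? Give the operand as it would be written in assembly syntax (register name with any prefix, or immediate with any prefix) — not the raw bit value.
a

@+16  little-endian(40 e0) = 0xe040
  top 5b → 0x1c → cp [RR]
  [10:8] rd=0 = a
  [7:5] rs=2 = c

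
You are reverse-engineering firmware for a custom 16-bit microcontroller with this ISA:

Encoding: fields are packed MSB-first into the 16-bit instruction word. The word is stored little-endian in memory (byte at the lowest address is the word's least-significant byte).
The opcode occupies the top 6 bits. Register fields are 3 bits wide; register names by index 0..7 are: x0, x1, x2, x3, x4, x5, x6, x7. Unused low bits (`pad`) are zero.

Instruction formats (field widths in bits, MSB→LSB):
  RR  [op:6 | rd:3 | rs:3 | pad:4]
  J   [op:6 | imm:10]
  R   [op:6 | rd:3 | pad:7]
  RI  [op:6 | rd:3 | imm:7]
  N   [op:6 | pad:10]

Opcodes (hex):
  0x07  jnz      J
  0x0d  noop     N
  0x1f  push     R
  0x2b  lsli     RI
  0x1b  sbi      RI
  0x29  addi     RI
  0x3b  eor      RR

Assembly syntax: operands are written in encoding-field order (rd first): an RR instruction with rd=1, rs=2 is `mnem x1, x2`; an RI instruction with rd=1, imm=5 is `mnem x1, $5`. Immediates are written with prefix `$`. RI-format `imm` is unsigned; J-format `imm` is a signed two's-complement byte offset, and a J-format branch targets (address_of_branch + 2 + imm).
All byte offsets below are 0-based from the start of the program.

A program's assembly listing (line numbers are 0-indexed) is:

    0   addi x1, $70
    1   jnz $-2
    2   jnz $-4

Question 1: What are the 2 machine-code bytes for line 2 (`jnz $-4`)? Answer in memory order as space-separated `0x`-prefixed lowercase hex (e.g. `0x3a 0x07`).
0xfc 0x1f

line 2 (jnz): pack op=0x7:6|imm=-4:10 = 0x1ffc; little→ fc 1f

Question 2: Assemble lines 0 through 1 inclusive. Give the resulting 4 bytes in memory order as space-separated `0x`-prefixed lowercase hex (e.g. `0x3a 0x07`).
0. addi fields op=0x29:6|rd=1:3|imm=70:7 → word a4c6h → c6 a4
1. jnz fields op=0x7:6|imm=-2:10 → word 1ffeh → fe 1f

0xc6 0xa4 0xfe 0x1f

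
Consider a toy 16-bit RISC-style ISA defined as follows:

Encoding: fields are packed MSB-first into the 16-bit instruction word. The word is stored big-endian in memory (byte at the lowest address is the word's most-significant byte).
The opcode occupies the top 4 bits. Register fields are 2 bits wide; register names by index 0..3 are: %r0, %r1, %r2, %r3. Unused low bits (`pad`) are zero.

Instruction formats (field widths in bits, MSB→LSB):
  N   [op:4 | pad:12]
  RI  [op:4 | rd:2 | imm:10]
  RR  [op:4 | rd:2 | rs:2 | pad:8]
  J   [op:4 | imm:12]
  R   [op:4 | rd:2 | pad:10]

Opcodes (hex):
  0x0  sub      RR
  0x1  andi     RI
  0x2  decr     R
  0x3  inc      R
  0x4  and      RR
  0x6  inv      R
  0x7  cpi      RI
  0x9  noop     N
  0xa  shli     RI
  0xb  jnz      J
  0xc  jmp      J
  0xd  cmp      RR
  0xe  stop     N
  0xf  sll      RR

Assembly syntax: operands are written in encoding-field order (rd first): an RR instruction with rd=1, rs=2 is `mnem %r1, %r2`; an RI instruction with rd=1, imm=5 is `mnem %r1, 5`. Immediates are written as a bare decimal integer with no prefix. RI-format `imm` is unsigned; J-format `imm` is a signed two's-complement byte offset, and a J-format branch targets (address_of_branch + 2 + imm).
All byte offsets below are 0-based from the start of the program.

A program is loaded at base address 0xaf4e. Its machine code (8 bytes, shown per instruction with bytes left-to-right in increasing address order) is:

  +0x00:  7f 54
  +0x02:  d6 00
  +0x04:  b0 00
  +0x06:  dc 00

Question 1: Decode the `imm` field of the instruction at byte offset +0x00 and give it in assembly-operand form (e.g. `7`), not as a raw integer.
852

off 0x00: read 7f 54 as big → 0x7f54
  op=0x7f54>>12=0x7 ⇒ cpi (RI)
  [11:10] rd=3 = %r3
  [9:0] imm=852 = 852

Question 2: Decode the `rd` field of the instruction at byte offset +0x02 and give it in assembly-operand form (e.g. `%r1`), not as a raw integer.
%r1

@+02  big-endian(d6 00) = 0xd600
  top 4b → 0xd → cmp [RR]
  rd@[11:10]=0x1 ⇒ %r1
  rs@[9:8]=0x2 ⇒ %r2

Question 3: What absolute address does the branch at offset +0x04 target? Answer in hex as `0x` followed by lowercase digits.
[04] b0 00 → 0xb000
  top 4b → 0xb → jnz [J]
  imm@[11:0]=0x0 ⇒ 0
  target = base 0xaf4e + off 0x04 + 2 + imm 0 = 0xaf54

0xaf54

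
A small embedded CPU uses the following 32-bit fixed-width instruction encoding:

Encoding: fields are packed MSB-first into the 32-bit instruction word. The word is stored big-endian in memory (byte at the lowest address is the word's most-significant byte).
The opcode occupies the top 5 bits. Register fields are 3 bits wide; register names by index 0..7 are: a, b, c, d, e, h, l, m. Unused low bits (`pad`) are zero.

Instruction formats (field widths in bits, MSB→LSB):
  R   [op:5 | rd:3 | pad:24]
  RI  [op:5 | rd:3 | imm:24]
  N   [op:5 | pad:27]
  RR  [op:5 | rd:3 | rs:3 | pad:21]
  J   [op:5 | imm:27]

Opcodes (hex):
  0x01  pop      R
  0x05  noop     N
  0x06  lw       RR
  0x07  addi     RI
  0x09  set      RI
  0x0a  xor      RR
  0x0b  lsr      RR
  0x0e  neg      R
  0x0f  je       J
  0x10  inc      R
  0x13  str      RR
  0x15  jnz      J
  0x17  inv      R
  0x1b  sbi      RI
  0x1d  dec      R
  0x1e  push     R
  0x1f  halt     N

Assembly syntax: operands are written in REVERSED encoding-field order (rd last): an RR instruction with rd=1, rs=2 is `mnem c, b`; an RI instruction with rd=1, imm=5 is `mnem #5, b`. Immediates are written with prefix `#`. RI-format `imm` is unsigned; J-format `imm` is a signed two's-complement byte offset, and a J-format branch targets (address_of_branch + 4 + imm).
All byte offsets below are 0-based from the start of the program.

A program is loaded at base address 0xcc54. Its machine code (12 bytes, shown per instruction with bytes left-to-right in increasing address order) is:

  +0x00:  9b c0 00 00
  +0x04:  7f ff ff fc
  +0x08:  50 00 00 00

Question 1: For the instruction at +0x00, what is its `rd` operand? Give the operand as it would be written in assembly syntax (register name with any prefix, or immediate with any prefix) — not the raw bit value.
+0x00: 9b c0 00 00 ⇒ word 0x9bc00000 (big)
  opcode bits[31:27]=0x13: str/RR
  rd: (w>>24)&0x7=0x3 → d
  rs: (w>>21)&0x7=0x6 → l

d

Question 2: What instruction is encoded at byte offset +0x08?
@+08  big-endian(50 00 00 00) = 0x50000000
  opcode bits[31:27]=0xa: xor/RR
  rd: (w>>24)&0x7=0x0 → a
  rs: (w>>21)&0x7=0x0 → a

xor a, a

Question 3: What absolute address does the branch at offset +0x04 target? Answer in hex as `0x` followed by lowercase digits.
0xcc58

@+04  big-endian(7f ff ff fc) = 0x7ffffffc
  opcode bits[31:27]=0xf: je/J
  [26:0] imm=134217724 (s27→-4) = #-4
  target = base 0xcc54 + off 0x04 + 4 + imm -4 = 0xcc58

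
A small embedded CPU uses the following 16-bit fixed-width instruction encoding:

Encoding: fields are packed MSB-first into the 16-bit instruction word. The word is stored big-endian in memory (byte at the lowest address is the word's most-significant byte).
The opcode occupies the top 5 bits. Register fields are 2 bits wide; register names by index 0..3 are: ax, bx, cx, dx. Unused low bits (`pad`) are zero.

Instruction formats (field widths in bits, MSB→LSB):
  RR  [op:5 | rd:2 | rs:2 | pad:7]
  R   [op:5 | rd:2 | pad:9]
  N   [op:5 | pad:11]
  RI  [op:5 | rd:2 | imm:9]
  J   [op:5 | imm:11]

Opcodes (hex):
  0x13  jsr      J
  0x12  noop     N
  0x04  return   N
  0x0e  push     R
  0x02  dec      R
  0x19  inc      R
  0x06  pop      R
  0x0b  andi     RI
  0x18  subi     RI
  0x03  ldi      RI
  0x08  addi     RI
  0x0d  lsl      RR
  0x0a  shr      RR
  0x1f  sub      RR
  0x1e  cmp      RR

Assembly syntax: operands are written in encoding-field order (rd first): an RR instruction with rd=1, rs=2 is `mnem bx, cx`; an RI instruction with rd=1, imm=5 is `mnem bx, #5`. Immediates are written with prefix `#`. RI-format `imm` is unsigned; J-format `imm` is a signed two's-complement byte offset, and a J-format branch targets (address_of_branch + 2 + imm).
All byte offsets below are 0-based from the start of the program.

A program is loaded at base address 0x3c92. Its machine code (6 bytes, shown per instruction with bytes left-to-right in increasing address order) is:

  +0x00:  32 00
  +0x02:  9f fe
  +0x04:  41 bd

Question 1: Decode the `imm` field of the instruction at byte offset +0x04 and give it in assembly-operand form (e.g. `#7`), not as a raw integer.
+0x04: 41 bd ⇒ word 0x41bd (big)
  top 5b → 0x8 → addi [RI]
  rd: (w>>9)&0x3=0x0 → ax
  imm: (w>>0)&0x1ff=0x1bd → #445

#445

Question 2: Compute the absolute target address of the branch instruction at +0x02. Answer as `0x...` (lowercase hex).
0x3c94

@+02  big-endian(9f fe) = 0x9ffe
  op=0x9ffe>>11=0x13 ⇒ jsr (J)
  [10:0] imm=2046 (s11→-2) = #-2
  target = base 0x3c92 + off 0x02 + 2 + imm -2 = 0x3c94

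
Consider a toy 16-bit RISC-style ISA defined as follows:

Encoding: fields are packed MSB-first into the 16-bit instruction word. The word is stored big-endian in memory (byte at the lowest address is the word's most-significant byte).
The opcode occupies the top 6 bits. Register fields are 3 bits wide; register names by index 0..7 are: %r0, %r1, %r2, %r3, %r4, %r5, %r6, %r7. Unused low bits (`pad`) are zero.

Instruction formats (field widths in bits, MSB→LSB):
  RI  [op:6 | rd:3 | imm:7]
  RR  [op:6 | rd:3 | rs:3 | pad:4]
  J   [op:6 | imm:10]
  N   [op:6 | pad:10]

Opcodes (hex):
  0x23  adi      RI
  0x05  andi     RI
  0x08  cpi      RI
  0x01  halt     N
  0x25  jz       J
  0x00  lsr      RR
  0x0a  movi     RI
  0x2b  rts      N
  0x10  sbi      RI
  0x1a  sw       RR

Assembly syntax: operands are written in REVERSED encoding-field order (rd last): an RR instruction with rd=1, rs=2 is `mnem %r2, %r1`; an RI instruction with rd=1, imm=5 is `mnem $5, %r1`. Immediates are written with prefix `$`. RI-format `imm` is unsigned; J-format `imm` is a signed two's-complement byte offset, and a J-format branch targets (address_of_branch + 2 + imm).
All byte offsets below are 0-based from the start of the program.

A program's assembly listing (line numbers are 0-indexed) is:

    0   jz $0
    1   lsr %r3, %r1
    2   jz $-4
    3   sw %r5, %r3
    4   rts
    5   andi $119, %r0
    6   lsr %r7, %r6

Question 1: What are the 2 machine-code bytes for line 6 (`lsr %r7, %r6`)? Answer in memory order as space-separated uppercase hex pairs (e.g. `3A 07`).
6. lsr fields op=0x0:6|rd=6:3|rs=7:3|pad=0:4 → word 0370h → 03 70

03 70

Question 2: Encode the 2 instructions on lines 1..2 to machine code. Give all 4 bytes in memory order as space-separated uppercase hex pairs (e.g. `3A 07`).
L1: lsr op=0x0:6|rd=1:3|rs=3:3|pad=0:4 ⇒ 0x00b0 ⇒ big 00 b0
L2: jz op=0x25:6|imm=-4:10 ⇒ 0x97fc ⇒ big 97 fc

00 B0 97 FC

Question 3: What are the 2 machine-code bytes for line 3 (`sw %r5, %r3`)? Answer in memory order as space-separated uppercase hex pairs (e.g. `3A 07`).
3. sw fields op=0x1a:6|rd=3:3|rs=5:3|pad=0:4 → word 69d0h → 69 d0

69 D0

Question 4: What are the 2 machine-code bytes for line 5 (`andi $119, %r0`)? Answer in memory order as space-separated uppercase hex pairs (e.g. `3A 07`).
L5: andi op=0x5:6|rd=0:3|imm=119:7 ⇒ 0x1477 ⇒ big 14 77

14 77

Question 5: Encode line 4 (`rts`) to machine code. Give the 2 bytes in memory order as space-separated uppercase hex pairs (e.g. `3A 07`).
AC 00

4. rts fields op=0x2b:6|pad=0:10 → word ac00h → ac 00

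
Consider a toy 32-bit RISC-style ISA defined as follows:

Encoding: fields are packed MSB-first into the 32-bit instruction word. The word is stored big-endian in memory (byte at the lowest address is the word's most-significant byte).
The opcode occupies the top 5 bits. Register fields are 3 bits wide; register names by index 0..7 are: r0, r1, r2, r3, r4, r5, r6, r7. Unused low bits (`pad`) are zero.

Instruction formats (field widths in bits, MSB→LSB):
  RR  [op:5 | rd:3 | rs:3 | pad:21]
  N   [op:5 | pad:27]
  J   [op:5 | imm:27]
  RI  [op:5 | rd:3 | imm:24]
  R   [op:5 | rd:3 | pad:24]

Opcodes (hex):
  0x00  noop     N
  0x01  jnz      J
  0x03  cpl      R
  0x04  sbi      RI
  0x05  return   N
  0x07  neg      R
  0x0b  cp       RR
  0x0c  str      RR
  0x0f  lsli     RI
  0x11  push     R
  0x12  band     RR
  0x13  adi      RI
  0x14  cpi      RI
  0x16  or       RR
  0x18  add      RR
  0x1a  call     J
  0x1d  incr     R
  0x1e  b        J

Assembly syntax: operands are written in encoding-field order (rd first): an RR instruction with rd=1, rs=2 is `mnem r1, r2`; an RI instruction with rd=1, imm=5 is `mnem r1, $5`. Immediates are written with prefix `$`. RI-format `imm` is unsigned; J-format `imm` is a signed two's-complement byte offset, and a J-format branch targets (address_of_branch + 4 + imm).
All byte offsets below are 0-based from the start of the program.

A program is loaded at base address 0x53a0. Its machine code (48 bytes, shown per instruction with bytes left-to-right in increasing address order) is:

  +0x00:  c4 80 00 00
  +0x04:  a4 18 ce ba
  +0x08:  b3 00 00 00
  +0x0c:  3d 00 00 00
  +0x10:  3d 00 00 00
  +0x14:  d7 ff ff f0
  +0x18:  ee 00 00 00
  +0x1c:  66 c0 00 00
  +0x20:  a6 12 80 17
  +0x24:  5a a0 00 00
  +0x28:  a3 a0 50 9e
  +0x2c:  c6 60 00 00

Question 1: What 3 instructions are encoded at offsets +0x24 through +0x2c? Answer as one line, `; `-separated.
@+24  big-endian(5a a0 00 00) = 0x5aa00000
  op=0x5aa00000>>27=0xb ⇒ cp (RR)
  [26:24] rd=2 = r2
  [23:21] rs=5 = r5
@+28  big-endian(a3 a0 50 9e) = 0xa3a0509e
  op=0xa3a0509e>>27=0x14 ⇒ cpi (RI)
  [26:24] rd=3 = r3
  [23:0] imm=10506398 = $10506398
@+2c  big-endian(c6 60 00 00) = 0xc6600000
  op=0xc6600000>>27=0x18 ⇒ add (RR)
  [26:24] rd=6 = r6
  [23:21] rs=3 = r3

cp r2, r5; cpi r3, $10506398; add r6, r3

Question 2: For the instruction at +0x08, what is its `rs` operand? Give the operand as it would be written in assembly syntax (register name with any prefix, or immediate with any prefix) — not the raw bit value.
r0

off 0x08: read b3 00 00 00 as big → 0xb3000000
  opcode bits[31:27]=0x16: or/RR
  rd@[26:24]=0x3 ⇒ r3
  rs@[23:21]=0x0 ⇒ r0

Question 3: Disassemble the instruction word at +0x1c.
@+1c  big-endian(66 c0 00 00) = 0x66c00000
  op=0x66c00000>>27=0xc ⇒ str (RR)
  rd@[26:24]=0x6 ⇒ r6
  rs@[23:21]=0x6 ⇒ r6

str r6, r6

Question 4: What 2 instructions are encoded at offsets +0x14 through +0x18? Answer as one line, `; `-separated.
+0x14: d7 ff ff f0 ⇒ word 0xd7fffff0 (big)
  top 5b → 0x1a → call [J]
  imm@[26:0]=0x7fffff0 (s27→-16) ⇒ $-16
+0x18: ee 00 00 00 ⇒ word 0xee000000 (big)
  top 5b → 0x1d → incr [R]
  rd@[26:24]=0x6 ⇒ r6

call $-16; incr r6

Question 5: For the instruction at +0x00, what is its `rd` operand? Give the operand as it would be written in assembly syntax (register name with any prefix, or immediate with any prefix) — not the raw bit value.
[00] c4 80 00 00 → 0xc4800000
  op=0xc4800000>>27=0x18 ⇒ add (RR)
  rd: (w>>24)&0x7=0x4 → r4
  rs: (w>>21)&0x7=0x4 → r4

r4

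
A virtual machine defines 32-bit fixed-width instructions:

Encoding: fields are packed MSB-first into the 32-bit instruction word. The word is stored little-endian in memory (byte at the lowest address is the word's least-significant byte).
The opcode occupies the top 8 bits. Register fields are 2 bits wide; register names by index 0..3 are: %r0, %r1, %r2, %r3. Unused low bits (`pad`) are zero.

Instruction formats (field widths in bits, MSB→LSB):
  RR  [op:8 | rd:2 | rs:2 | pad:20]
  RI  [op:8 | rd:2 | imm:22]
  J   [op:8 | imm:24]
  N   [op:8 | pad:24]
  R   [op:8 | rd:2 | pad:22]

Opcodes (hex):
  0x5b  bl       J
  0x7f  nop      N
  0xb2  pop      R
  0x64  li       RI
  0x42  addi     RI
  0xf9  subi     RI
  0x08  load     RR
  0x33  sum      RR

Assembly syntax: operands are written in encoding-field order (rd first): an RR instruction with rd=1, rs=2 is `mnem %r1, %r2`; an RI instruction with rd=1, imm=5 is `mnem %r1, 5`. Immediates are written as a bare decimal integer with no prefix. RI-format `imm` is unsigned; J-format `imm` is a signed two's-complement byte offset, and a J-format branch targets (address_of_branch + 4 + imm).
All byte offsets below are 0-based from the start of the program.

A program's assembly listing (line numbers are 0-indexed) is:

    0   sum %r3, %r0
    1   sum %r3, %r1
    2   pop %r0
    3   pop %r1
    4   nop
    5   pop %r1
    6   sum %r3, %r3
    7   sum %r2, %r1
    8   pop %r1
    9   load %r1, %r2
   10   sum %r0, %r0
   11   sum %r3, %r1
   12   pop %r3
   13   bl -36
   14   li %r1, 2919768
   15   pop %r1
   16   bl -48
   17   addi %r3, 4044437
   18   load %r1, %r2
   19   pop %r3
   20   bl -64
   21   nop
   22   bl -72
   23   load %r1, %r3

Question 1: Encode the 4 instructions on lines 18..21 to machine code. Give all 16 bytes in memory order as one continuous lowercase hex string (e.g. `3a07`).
L18: load op=0x8:8|rd=1:2|rs=2:2|pad=0:20 ⇒ 0x08600000 ⇒ little 00 00 60 08
L19: pop op=0xb2:8|rd=3:2|pad=0:22 ⇒ 0xb2c00000 ⇒ little 00 00 c0 b2
L20: bl op=0x5b:8|imm=-64:24 ⇒ 0x5bffffc0 ⇒ little c0 ff ff 5b
L21: nop op=0x7f:8|pad=0:24 ⇒ 0x7f000000 ⇒ little 00 00 00 7f

000060080000c0b2c0ffff5b0000007f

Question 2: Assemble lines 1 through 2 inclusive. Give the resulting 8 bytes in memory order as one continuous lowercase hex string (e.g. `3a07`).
0000d033000000b2

L1: sum op=0x33:8|rd=3:2|rs=1:2|pad=0:20 ⇒ 0x33d00000 ⇒ little 00 00 d0 33
L2: pop op=0xb2:8|rd=0:2|pad=0:22 ⇒ 0xb2000000 ⇒ little 00 00 00 b2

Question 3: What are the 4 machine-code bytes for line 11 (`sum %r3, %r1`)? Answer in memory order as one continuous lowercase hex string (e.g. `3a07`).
L11: sum op=0x33:8|rd=3:2|rs=1:2|pad=0:20 ⇒ 0x33d00000 ⇒ little 00 00 d0 33

0000d033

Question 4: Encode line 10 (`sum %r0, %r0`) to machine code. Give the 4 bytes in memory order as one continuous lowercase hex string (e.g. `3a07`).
L10: sum op=0x33:8|rd=0:2|rs=0:2|pad=0:20 ⇒ 0x33000000 ⇒ little 00 00 00 33

00000033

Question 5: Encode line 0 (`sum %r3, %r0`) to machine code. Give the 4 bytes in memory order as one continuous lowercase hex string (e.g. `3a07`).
L0: sum op=0x33:8|rd=3:2|rs=0:2|pad=0:20 ⇒ 0x33c00000 ⇒ little 00 00 c0 33

0000c033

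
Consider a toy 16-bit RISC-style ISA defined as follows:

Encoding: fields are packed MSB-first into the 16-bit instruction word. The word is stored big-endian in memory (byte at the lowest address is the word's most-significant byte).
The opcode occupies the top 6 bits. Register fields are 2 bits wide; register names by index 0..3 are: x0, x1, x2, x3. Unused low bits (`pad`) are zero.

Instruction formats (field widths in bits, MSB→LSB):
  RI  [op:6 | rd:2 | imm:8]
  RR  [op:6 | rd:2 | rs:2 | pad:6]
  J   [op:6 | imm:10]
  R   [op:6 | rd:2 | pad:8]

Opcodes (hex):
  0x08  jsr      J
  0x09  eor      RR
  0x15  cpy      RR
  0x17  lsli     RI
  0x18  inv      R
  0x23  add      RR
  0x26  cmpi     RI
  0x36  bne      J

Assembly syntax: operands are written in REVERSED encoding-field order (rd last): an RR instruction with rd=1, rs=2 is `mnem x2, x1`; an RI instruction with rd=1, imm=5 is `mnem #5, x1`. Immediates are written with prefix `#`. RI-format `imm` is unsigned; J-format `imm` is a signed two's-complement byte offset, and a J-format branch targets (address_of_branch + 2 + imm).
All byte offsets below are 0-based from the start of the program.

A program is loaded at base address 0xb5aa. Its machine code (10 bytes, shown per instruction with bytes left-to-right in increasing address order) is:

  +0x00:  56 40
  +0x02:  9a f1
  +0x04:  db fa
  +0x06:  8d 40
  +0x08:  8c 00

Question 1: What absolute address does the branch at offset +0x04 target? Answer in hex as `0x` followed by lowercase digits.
+0x04: db fa ⇒ word 0xdbfa (big)
  top 6b → 0x36 → bne [J]
  imm@[9:0]=0x3fa (s10→-6) ⇒ #-6
  target = base 0xb5aa + off 0x04 + 2 + imm -6 = 0xb5aa

0xb5aa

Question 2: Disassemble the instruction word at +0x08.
[08] 8c 00 → 0x8c00
  top 6b → 0x23 → add [RR]
  rd@[9:8]=0x0 ⇒ x0
  rs@[7:6]=0x0 ⇒ x0

add x0, x0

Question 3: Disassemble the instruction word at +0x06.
add x1, x1

off 0x06: read 8d 40 as big → 0x8d40
  top 6b → 0x23 → add [RR]
  rd: (w>>8)&0x3=0x1 → x1
  rs: (w>>6)&0x3=0x1 → x1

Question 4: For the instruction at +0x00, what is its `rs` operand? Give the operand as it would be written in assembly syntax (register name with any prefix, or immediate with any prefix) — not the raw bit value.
x1

@+00  big-endian(56 40) = 0x5640
  op=0x5640>>10=0x15 ⇒ cpy (RR)
  rd: (w>>8)&0x3=0x2 → x2
  rs: (w>>6)&0x3=0x1 → x1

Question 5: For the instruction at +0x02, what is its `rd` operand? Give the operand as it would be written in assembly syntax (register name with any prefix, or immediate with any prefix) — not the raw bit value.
off 0x02: read 9a f1 as big → 0x9af1
  top 6b → 0x26 → cmpi [RI]
  rd: (w>>8)&0x3=0x2 → x2
  imm: (w>>0)&0xff=0xf1 → #241

x2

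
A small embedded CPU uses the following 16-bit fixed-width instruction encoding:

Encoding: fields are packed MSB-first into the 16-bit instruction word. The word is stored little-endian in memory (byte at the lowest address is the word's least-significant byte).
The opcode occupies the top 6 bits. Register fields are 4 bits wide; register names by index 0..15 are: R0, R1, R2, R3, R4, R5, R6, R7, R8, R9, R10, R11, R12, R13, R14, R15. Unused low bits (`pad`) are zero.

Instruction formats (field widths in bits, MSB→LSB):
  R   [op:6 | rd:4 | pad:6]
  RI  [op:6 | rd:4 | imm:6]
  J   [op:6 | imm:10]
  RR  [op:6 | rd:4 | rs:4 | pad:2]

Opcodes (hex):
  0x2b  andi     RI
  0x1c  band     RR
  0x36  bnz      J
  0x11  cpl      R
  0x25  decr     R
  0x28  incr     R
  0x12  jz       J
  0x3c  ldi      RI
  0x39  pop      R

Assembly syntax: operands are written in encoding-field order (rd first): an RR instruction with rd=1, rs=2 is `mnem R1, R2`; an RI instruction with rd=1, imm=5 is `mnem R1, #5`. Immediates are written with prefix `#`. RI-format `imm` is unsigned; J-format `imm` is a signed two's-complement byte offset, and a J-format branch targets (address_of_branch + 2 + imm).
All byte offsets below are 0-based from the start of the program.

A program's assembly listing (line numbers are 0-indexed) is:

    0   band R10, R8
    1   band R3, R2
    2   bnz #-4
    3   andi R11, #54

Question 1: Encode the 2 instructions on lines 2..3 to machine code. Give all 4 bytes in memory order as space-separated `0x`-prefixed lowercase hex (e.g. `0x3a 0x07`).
line 2 (bnz): pack op=0x36:6|imm=-4:10 = 0xdbfc; little→ fc db
line 3 (andi): pack op=0x2b:6|rd=11:4|imm=54:6 = 0xaef6; little→ f6 ae

0xfc 0xdb 0xf6 0xae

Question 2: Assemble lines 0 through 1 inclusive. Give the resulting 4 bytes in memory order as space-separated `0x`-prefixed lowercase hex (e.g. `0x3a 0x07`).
L0: band op=0x1c:6|rd=10:4|rs=8:4|pad=0:2 ⇒ 0x72a0 ⇒ little a0 72
L1: band op=0x1c:6|rd=3:4|rs=2:4|pad=0:2 ⇒ 0x70c8 ⇒ little c8 70

0xa0 0x72 0xc8 0x70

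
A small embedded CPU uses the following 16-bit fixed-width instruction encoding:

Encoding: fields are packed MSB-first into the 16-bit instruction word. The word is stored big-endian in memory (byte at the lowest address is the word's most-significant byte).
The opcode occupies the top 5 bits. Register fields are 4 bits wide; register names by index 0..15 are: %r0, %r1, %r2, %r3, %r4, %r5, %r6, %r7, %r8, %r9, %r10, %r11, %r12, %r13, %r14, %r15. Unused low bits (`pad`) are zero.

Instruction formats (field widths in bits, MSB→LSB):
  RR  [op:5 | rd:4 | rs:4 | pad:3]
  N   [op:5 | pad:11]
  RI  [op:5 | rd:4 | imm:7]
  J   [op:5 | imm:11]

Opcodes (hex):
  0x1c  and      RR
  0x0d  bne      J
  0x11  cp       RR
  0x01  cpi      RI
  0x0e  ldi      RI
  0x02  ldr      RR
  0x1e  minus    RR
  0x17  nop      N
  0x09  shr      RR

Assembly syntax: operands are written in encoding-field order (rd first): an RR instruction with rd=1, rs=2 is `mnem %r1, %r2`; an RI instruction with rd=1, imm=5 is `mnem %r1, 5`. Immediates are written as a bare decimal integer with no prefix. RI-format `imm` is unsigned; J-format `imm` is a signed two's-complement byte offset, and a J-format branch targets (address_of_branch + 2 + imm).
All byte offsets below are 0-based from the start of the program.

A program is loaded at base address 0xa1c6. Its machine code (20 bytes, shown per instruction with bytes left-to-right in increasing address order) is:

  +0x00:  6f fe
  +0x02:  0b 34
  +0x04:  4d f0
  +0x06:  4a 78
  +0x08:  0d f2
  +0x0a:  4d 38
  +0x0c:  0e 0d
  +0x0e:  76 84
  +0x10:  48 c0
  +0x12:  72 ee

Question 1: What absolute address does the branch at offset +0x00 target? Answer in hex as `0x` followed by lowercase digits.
0xa1c6

+0x00: 6f fe ⇒ word 0x6ffe (big)
  op=0x6ffe>>11=0xd ⇒ bne (J)
  imm: (w>>0)&0x7ff=0x7fe (s11→-2) → -2
  target = base 0xa1c6 + off 0x00 + 2 + imm -2 = 0xa1c6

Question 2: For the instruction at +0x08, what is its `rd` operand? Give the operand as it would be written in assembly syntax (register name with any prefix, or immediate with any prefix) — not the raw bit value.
+0x08: 0d f2 ⇒ word 0x0df2 (big)
  top 5b → 0x1 → cpi [RI]
  [10:7] rd=11 = %r11
  [6:0] imm=114 = 114

%r11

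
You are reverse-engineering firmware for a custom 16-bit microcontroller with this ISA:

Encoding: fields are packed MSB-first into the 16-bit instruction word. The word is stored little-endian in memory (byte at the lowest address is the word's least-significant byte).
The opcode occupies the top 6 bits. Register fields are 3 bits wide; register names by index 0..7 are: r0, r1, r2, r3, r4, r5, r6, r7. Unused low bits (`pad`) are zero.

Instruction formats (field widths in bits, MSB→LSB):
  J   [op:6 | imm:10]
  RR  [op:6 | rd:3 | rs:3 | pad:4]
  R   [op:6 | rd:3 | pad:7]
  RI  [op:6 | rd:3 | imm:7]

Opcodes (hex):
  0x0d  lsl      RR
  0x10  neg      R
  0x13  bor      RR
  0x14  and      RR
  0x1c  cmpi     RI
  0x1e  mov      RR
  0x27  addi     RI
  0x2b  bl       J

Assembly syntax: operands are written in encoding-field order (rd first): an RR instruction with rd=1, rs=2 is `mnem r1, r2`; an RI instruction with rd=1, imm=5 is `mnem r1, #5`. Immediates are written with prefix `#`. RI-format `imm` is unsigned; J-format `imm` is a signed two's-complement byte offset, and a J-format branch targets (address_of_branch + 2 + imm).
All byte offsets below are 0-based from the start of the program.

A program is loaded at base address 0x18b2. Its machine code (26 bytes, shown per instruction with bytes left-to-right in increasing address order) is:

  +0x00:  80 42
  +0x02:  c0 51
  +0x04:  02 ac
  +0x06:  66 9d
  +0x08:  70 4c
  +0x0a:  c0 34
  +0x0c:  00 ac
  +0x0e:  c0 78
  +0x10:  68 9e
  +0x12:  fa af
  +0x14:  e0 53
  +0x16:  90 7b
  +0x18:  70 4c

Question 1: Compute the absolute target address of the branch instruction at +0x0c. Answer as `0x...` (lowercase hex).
0x18c0

[0c] 00 ac → 0xac00
  op=0xac00>>10=0x2b ⇒ bl (J)
  imm: (w>>0)&0x3ff=0x0 → #0
  target = base 0x18b2 + off 0x0c + 2 + imm 0 = 0x18c0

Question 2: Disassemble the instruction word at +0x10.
addi r4, #104

off 0x10: read 68 9e as little → 0x9e68
  top 6b → 0x27 → addi [RI]
  [9:7] rd=4 = r4
  [6:0] imm=104 = #104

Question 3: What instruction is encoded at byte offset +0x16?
+0x16: 90 7b ⇒ word 0x7b90 (little)
  opcode bits[15:10]=0x1e: mov/RR
  [9:7] rd=7 = r7
  [6:4] rs=1 = r1

mov r7, r1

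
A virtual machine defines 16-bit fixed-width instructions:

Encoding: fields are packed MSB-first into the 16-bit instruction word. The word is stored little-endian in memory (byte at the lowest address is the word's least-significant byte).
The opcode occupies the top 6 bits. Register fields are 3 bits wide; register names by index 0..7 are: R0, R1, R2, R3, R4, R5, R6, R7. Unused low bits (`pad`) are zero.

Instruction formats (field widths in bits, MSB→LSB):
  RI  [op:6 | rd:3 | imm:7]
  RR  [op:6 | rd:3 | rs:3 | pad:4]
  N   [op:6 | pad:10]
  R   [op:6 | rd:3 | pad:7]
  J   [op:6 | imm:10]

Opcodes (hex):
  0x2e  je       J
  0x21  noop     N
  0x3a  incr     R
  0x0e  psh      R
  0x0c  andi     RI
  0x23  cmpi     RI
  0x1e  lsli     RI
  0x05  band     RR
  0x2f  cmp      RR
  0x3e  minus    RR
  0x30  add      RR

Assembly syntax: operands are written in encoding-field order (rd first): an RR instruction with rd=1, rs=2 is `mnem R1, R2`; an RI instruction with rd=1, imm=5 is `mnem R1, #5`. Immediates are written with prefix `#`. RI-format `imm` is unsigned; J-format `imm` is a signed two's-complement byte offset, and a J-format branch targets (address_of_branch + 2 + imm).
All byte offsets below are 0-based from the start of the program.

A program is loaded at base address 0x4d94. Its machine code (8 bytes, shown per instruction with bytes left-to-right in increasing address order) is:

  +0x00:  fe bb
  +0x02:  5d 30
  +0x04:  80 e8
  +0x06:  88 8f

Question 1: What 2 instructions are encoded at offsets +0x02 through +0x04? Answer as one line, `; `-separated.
andi R0, #93; incr R1

+0x02: 5d 30 ⇒ word 0x305d (little)
  opcode bits[15:10]=0xc: andi/RI
  [9:7] rd=0 = R0
  [6:0] imm=93 = #93
+0x04: 80 e8 ⇒ word 0xe880 (little)
  opcode bits[15:10]=0x3a: incr/R
  [9:7] rd=1 = R1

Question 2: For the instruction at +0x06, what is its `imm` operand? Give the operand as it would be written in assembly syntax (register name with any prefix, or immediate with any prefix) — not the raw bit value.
@+06  little-endian(88 8f) = 0x8f88
  opcode bits[15:10]=0x23: cmpi/RI
  [9:7] rd=7 = R7
  [6:0] imm=8 = #8

#8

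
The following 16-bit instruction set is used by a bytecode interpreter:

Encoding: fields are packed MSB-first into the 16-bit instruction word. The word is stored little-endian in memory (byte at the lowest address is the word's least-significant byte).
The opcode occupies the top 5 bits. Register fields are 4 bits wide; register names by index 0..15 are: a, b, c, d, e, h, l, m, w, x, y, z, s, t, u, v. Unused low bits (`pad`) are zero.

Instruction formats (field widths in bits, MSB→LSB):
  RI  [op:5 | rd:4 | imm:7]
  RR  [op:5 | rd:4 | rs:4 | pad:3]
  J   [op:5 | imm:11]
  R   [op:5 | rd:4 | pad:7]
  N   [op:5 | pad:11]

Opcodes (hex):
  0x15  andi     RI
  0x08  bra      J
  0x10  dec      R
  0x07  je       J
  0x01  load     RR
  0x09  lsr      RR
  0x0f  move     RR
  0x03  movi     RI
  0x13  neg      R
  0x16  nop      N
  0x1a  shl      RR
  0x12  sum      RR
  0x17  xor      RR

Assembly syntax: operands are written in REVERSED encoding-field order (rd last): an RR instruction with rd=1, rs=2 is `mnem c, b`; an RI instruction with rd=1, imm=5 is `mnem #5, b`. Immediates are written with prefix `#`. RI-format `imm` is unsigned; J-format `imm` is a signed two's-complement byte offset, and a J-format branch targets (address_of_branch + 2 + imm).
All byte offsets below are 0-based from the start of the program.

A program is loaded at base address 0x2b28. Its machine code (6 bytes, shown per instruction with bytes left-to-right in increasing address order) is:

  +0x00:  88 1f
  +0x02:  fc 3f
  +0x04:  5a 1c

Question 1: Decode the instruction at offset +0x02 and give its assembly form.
je #-4

@+02  little-endian(fc 3f) = 0x3ffc
  op=0x3ffc>>11=0x7 ⇒ je (J)
  imm@[10:0]=0x7fc (s11→-4) ⇒ #-4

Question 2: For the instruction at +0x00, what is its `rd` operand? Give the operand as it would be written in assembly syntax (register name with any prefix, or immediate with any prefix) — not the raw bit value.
[00] 88 1f → 0x1f88
  top 5b → 0x3 → movi [RI]
  rd: (w>>7)&0xf=0xf → v
  imm: (w>>0)&0x7f=0x8 → #8

v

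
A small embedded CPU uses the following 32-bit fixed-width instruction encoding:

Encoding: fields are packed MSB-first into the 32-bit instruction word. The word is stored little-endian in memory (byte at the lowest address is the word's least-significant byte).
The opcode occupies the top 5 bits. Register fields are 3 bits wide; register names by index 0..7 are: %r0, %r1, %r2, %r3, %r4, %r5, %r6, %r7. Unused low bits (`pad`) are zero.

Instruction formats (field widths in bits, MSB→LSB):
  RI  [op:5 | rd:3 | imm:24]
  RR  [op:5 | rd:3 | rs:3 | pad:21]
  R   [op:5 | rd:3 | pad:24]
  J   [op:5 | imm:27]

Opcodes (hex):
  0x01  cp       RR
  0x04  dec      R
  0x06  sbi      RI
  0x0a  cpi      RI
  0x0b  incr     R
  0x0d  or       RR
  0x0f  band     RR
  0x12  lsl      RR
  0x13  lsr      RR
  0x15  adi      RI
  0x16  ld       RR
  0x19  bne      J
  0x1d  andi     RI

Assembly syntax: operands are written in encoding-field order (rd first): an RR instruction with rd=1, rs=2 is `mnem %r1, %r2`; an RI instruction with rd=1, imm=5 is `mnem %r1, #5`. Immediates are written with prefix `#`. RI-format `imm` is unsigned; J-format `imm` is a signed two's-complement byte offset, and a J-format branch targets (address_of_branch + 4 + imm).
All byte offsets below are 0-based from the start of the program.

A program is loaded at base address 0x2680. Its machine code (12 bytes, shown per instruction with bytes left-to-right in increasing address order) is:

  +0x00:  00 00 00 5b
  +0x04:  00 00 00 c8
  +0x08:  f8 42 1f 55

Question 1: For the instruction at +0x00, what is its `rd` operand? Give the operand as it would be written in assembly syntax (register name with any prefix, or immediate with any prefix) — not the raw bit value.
%r3

@+00  little-endian(00 00 00 5b) = 0x5b000000
  opcode bits[31:27]=0xb: incr/R
  rd: (w>>24)&0x7=0x3 → %r3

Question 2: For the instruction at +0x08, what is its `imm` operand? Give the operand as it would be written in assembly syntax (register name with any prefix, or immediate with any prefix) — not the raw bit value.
#2048760

@+08  little-endian(f8 42 1f 55) = 0x551f42f8
  opcode bits[31:27]=0xa: cpi/RI
  rd: (w>>24)&0x7=0x5 → %r5
  imm: (w>>0)&0xffffff=0x1f42f8 → #2048760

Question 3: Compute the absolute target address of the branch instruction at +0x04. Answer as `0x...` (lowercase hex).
0x2688

off 0x04: read 00 00 00 c8 as little → 0xc8000000
  op=0xc8000000>>27=0x19 ⇒ bne (J)
  imm: (w>>0)&0x7ffffff=0x0 → #0
  target = base 0x2680 + off 0x04 + 4 + imm 0 = 0x2688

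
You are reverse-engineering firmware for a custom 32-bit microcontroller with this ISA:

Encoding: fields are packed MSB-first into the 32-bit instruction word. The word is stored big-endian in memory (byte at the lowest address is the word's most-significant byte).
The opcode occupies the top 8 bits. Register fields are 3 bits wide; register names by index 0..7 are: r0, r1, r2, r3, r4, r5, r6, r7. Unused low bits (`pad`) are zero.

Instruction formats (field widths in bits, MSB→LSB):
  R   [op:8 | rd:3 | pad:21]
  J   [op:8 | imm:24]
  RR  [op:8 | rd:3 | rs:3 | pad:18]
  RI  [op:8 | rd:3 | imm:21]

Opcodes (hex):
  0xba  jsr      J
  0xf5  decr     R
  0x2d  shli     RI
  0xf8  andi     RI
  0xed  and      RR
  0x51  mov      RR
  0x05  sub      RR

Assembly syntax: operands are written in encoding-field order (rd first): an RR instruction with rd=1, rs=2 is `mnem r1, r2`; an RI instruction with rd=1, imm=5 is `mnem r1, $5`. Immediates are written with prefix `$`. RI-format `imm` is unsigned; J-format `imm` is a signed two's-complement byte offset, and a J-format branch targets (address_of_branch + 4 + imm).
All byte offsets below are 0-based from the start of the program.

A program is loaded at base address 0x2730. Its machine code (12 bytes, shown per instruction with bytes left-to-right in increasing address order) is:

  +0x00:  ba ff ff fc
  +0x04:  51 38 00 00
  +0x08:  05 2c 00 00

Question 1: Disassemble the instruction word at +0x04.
mov r1, r6

+0x04: 51 38 00 00 ⇒ word 0x51380000 (big)
  top 8b → 0x51 → mov [RR]
  [23:21] rd=1 = r1
  [20:18] rs=6 = r6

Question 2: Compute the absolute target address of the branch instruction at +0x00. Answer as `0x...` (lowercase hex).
[00] ba ff ff fc → 0xbafffffc
  opcode bits[31:24]=0xba: jsr/J
  [23:0] imm=16777212 (s24→-4) = $-4
  target = base 0x2730 + off 0x00 + 4 + imm -4 = 0x2730

0x2730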